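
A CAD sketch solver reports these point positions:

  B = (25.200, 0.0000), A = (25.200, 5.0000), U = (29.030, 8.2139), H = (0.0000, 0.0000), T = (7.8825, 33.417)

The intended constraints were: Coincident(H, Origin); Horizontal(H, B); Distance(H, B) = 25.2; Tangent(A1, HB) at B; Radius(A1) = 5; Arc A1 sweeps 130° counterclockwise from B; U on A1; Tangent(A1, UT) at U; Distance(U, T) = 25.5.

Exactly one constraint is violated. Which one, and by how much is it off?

Distance(U, T) = 25.5 — off by 7.40.

H = (0.00, 0.00) ✓; H.y = 0.00, B.y = 0.00 ✓; |HB| = 25.20 ✓; ∠(AB, BH) = 90.00° ✓; |AB| = 5.000 ✓; bearing(A→U) − bearing(A→B) = 130.0° ✓; |AU| = 5.000 ✓; ∠(AU, UT) = 90.00° ✓; |UT| = 32.90 ✗.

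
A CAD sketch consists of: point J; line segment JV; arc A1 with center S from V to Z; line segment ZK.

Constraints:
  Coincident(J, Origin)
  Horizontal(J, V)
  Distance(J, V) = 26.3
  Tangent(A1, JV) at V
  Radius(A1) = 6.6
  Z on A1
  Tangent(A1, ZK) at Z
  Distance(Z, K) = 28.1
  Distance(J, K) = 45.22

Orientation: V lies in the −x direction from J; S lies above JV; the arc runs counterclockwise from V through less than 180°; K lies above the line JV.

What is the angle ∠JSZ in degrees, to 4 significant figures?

30.94°

Checks: |SZ| = 6.600 ✓; ∠(SZ, ZK) = 90.00° ✓; |ZK| = 28.10 ✓; |JK| = 45.22 ✓.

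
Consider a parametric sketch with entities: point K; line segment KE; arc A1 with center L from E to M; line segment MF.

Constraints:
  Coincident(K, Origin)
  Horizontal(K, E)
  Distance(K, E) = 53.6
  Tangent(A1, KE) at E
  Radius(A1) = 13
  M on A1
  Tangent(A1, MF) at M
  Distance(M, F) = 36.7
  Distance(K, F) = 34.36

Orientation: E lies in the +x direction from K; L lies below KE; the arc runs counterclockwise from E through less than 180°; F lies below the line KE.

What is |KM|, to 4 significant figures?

44.71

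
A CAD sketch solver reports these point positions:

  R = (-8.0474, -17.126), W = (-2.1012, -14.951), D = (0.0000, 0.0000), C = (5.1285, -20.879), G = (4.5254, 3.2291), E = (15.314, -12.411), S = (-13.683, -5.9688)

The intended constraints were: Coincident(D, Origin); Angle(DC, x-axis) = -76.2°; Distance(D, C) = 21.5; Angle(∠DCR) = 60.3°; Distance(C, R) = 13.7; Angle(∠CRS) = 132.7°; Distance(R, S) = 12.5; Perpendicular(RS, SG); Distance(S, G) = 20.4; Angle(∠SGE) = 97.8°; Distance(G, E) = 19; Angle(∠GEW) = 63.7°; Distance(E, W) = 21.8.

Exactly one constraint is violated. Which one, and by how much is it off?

Distance(E, W) = 21.8 — off by 4.20.

D = (0.00, 0.00) ✓; DC at -76.20° ✓; |DC| = 21.50 ✓; ∠DCR = 60.30° ✓; |CR| = 13.70 ✓; ∠CRS = 132.7° ✓; |RS| = 12.50 ✓; ∠(RS, SG) = 90.00° ✓; |SG| = 20.40 ✓; ∠SGE = 97.80° ✓; |GE| = 19.00 ✓; ∠GEW = 63.70° ✓; |EW| = 17.60 ✗.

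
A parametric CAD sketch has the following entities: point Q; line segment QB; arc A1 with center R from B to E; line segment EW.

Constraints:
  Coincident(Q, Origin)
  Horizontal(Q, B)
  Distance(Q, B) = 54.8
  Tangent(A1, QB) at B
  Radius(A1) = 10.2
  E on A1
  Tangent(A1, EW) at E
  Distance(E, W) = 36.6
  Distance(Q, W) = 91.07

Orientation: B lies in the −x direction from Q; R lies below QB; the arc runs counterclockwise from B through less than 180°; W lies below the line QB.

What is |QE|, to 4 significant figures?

63.19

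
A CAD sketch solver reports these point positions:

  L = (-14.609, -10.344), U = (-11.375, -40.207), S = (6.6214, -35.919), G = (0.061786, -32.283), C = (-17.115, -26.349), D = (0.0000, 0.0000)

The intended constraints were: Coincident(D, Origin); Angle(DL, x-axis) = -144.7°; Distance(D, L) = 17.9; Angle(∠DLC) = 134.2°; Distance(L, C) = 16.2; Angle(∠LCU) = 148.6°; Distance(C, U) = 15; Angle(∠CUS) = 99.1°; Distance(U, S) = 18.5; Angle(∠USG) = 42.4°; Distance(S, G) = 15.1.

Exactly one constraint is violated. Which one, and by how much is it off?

Distance(S, G) = 15.1 — off by 7.60.

D = (0.00, 0.00) ✓; DL at -144.7° ✓; |DL| = 17.90 ✓; ∠DLC = 134.2° ✓; |LC| = 16.20 ✓; ∠LCU = 148.6° ✓; |CU| = 15.00 ✓; ∠CUS = 99.10° ✓; |US| = 18.50 ✓; ∠USG = 42.40° ✓; |SG| = 7.500 ✗.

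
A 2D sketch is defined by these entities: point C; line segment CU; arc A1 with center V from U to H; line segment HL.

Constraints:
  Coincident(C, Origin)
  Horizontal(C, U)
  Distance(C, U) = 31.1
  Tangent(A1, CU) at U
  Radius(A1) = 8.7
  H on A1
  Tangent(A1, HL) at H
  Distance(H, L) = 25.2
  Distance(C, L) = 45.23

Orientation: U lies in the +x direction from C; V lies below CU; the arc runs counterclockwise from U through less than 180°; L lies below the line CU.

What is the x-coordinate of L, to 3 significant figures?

28.4

Checks: C.y = 0.00, U.y = 0.00 ✓; |VH| = 8.700 ✓; ∠(VH, HL) = 90.00° ✓; |HL| = 25.20 ✓; |CL| = 45.23 ✓.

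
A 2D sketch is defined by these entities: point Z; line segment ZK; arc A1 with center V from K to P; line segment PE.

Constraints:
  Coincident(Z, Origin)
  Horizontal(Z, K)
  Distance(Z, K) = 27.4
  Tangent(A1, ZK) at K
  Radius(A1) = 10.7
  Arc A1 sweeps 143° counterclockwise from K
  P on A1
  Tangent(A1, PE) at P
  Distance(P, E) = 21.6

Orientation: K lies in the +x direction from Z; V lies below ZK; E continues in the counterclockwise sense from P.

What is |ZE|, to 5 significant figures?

49.998

Z is at the origin; Z and K share the same y with |ZK| = 27.4 and K on the +x side, so K = (27.400, 0.0000). Tangency of A1 to ZK means the radius VK is perpendicular to ZK, so V = K + (0, -10.7) = (27.400, -10.700). On A1, K sits at bearing 90° from V; a 143° counterclockwise sweep puts P at bearing 233°, so P = V + 10.7·(cos 233°, sin 233°) = (20.961, -19.245). A1 meets PE tangentially, so VP is at right angles to PE, so PE runs along (−sin 233°, cos 233°); with |PE| = 21.6, E = (38.211, -32.245). Then |ZE| = |E − Z| = 49.998.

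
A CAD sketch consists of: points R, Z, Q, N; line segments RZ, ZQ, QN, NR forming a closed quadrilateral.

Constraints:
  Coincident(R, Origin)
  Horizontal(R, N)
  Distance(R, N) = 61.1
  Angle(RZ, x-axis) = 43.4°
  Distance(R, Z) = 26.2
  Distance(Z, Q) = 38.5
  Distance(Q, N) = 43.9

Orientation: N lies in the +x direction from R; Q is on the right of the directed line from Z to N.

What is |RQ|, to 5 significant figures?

30.135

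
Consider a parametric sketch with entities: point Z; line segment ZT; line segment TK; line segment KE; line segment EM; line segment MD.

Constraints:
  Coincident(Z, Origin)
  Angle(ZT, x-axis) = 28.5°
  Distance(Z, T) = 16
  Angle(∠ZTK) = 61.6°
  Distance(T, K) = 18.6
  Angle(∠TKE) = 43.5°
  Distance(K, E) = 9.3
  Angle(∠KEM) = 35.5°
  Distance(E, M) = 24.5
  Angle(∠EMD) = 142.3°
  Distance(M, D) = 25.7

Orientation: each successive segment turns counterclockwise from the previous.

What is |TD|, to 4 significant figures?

49.82

Z is at the origin; ZT runs at 28.5° with length 16.0, so T = (14.06, 7.635). ∠ZTK = 61.6° gives TK at 146.9° from the x-axis; with |TK| = 18.6, K = (-1.520, 17.79). ∠TKE = 43.5° gives KE at -76.60° from the x-axis; with |KE| = 9.3, E = (0.6348, 8.745). ∠KEM = 35.5° gives EM at 67.90° from the x-axis; with |EM| = 24.5, M = (9.852, 31.45). ∠EMD = 142.3° gives MD at 105.6° from the x-axis; with |MD| = 25.7, D = (2.941, 56.20). Then |TD| = |D − T| = 49.82.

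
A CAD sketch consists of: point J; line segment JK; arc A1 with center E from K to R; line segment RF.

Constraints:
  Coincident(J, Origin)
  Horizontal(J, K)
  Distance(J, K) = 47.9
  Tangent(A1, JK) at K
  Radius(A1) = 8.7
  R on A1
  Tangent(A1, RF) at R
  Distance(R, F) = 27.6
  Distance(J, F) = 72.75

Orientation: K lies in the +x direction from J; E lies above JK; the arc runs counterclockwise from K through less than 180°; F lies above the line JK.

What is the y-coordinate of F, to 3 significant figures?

31.7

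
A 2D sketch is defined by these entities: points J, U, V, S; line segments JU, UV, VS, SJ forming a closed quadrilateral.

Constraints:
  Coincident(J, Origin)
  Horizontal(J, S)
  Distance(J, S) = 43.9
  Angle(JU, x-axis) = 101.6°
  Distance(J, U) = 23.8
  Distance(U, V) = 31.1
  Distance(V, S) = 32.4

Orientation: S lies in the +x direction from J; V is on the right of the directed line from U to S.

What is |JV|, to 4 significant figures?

12.05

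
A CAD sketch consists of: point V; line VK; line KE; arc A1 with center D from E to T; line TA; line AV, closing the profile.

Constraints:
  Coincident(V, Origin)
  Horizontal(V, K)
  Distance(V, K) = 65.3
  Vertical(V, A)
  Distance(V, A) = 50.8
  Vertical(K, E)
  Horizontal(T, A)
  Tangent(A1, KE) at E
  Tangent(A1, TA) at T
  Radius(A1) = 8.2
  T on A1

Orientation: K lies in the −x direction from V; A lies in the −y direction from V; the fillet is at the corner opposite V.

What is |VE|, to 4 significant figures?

77.97

The virtual corner opposite V is at (-65.30, -50.80). Tangency of A1 to KE means the radius DE is perpendicular to KE and tangency of A1 to TA means the radius DT is perpendicular to TA, with radius 8.2, so the center D sits 8.2 in from both sides at D = (-57.10, -42.60). That places the tangent points at E = (-65.30, -42.60) on KE and T = (-57.10, -50.80) on TA. Then |VE| = |E − V| = 77.97.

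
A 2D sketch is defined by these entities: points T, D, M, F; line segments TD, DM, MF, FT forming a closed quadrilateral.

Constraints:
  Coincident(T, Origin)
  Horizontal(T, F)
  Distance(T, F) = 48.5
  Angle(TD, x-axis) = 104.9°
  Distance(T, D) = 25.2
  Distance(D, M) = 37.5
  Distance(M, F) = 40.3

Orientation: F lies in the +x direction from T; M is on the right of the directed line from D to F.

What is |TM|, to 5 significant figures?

13.438

T is at the origin; T and F share the same y with |TF| = 48.5 and F in +x, so F = (48.5, 0). TD runs at 104.9° with |TD| = 25.2, so D = (-6.4797, 24.353). M is determined by |DM| = 37.5 and |MF| = 40.3 together: it lies at the intersection of circle(D, 37.5) and circle(F, 40.3). With |DF| = 60.132, the foot of the radical line on DF is 28.255 from D and the perpendicular offset is √(37.5² − 28.255²) = 24.656. Taking the right-of-DF solution: M = (9.3684, -9.6339).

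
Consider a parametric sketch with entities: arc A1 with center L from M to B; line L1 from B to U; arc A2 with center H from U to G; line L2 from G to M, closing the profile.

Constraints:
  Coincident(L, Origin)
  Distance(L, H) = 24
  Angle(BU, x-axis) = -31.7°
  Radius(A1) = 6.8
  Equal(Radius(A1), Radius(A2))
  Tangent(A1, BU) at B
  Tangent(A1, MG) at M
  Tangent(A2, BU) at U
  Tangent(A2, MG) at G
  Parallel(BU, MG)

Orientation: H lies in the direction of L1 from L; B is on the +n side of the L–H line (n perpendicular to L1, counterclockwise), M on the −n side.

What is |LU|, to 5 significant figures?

24.945

The slot axis is L1's direction at -31.7°, so u = (cos -31.7°, sin -31.7°) = (0.85081, -0.52547) and n = (−sin -31.7°, cos -31.7°) = (0.52547, 0.85081). L is at the origin and H lies 24.0 along u from L, so H = 24.0·u = (20.419, -12.611). Tangency of A1 to both parallel lines with radius 6.8 puts B and M at L ± 6.8·n: B = (3.5732, 5.7855), M = (-3.5732, -5.7855). Equal radii place U and G the same way about H: U = H + 6.8·n = (23.993, -6.8258), G = H − 6.8·n = (16.846, -18.397). Then |LU| = |U − L| = 24.945.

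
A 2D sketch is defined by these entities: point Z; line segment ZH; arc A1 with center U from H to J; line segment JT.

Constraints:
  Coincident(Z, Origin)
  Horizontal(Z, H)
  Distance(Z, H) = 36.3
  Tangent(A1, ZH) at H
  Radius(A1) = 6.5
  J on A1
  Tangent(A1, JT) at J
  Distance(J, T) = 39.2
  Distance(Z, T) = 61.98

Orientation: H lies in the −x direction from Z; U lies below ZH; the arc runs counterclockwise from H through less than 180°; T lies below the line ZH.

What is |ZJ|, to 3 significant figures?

43.3

Z is at the origin; Z and H share the same y with |ZH| = 36.3 and H on the −x side, so H = (-36.3, 0.00). Tangency of A1 to ZH means the radius UH is perpendicular to ZH, so U = H + (0, -6.5) = (-36.3, -6.50). Since UJ ⟂ JT (tangency), |UT| = √(6.5² + 39.2²) = 39.7 regardless of where J sits on A1. So T lies on both circle(Z, 61.98) and circle(U, 39.7); the below-ZH intersection is T = (-41.7, -45.9). J is the foot of the tangent from T: J = (-42.8, -6.68).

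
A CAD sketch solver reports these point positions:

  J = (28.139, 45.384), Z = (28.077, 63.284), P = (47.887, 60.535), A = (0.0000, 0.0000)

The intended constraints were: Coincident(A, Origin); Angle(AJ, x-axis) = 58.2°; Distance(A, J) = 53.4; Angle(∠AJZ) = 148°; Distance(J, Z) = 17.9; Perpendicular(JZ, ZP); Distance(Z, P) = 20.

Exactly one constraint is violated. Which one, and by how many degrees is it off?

Perpendicular(JZ, ZP) — off by 8.10°.

A = (0.00, 0.00) ✓; AJ at 58.20° ✓; |AJ| = 53.40 ✓; ∠AJZ = 148.0° ✓; |JZ| = 17.90 ✓; ∠(JZ, ZP) = 98.10° ✗; |ZP| = 20.00 ✓.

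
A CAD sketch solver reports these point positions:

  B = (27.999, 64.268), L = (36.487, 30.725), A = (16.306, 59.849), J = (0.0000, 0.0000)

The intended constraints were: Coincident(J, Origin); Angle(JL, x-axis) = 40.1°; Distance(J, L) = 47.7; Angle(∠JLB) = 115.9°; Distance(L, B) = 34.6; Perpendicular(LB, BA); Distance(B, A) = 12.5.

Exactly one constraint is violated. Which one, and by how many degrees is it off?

Perpendicular(LB, BA) — off by 6.50°.

J = (0.00, 0.00) ✓; JL at 40.10° ✓; |JL| = 47.70 ✓; ∠JLB = 115.9° ✓; |LB| = 34.60 ✓; ∠(LB, BA) = 96.50° ✗; |BA| = 12.50 ✓.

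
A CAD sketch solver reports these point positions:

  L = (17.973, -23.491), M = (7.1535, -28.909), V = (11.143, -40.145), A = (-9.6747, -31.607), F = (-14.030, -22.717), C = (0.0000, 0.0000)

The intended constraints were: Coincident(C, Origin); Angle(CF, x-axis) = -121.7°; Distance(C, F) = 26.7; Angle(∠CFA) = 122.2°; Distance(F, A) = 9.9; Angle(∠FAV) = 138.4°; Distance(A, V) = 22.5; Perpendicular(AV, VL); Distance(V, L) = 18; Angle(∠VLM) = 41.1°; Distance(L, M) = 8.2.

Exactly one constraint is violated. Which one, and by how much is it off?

Distance(L, M) = 8.2 — off by 3.90.

C = (0.00, 0.00) ✓; CF at -121.7° ✓; |CF| = 26.70 ✓; ∠CFA = 122.2° ✓; |FA| = 9.900 ✓; ∠FAV = 138.4° ✓; |AV| = 22.50 ✓; ∠(AV, VL) = 90.00° ✓; |VL| = 18.00 ✓; ∠VLM = 41.10° ✓; |LM| = 12.10 ✗.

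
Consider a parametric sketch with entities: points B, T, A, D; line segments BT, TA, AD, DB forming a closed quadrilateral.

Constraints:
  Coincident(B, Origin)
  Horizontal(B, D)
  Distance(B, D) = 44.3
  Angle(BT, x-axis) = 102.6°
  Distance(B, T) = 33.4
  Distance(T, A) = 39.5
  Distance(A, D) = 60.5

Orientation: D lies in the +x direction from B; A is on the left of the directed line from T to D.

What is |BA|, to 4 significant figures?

61.72

Checks: BT at 102.6° ✓; |TA| = 39.50 ✓; |AD| = 60.50 ✓.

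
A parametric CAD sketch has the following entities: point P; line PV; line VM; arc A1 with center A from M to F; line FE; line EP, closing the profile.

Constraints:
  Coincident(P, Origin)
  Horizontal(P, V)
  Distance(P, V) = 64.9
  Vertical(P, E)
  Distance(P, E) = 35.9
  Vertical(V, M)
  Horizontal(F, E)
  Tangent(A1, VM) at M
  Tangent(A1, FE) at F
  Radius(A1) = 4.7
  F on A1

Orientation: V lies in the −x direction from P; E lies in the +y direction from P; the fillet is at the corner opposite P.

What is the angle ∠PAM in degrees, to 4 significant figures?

152.6°

The virtual corner opposite P is at (-64.90, 35.90). A1 meets VM tangentially, so AM is at right angles to VM and tangency of A1 to FE means the radius AF is perpendicular to FE, with radius 4.7, so the center A sits 4.7 in from both sides at A = (-60.20, 31.20). That places the tangent points at M = (-64.90, 31.20) on VM and F = (-60.20, 35.90) on FE. Then cos ∠PAM = AP·AM / (|AP||AM|), giving 152.6°.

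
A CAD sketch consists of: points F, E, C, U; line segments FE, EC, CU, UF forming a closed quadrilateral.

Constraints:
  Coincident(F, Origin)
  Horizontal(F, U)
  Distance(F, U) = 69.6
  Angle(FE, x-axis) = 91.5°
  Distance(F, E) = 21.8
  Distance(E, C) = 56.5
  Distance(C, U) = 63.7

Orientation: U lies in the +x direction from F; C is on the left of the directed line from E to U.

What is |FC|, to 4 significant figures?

72.04

F is at the origin; FU is horizontal with |FU| = 69.6 and U in +x, so U = (69.6, 0). FE runs at 91.5° with |FE| = 21.8, so E = (-0.5707, 21.79). C is determined by |EC| = 56.5 and |CU| = 63.7 together: it lies at the intersection of circle(E, 56.5) and circle(U, 63.7). With |EU| = 73.48, the foot of the radical line on EU is 30.85 from E and the perpendicular offset is √(56.5² − 30.85²) = 47.33. Taking the left-of-EU solution: C = (42.93, 57.85).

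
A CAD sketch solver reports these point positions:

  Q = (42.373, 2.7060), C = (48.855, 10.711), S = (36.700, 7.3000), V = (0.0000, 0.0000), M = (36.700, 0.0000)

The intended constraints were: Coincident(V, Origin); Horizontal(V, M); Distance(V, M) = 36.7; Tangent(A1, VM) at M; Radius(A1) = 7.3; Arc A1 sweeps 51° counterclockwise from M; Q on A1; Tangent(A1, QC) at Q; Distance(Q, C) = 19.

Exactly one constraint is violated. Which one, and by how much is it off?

Distance(Q, C) = 19 — off by 8.70.

V = (0.00, 0.00) ✓; V.y = 0.00, M.y = 0.00 ✓; |VM| = 36.70 ✓; ∠(SM, MV) = 90.00° ✓; |SM| = 7.300 ✓; bearing(S→Q) − bearing(S→M) = 51.00° ✓; |SQ| = 7.300 ✓; ∠(SQ, QC) = 90.00° ✓; |QC| = 10.30 ✗.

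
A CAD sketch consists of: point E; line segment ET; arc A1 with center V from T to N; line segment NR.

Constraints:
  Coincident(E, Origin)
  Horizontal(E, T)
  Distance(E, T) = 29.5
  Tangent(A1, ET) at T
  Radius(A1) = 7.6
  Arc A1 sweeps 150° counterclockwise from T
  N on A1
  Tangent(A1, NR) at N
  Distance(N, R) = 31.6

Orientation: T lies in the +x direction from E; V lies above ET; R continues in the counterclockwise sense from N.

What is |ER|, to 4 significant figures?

30.56

On A1, T sits at bearing -90° from V; a 150° counterclockwise sweep puts N at bearing 60°, so N = V + 7.6·(cos 60°, sin 60°) = (33.30, 14.18). The tangent condition forces VN to be normal to NR, so NR runs along (−sin 60°, cos 60°); with |NR| = 31.6, R = (5.934, 29.98). Then |ER| = |R − E| = 30.56.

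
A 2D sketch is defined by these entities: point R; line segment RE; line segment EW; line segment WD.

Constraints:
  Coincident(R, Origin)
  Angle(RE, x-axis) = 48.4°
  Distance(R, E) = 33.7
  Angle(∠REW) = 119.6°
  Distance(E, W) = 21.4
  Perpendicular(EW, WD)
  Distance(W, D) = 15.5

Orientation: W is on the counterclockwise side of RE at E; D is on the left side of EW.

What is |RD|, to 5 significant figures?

40.472

R is at the origin; RE runs at 48.4° with length 33.7, so E = 33.7·(cos 48.4°, sin 48.4°) = (22.374, 25.201). ∠REW = 119.6°, so EW runs at 48.4° + (180° − 119.6°) = 108.80° from the x-axis; with |EW| = 21.4, W = E + 21.4·(cos 108.80°, sin 108.80°) = (15.478, 45.459). EW is perpendicular to WD; with |WD| = 15.5 on the left of EW, D = W + 15.5·(-0.94665, -0.32227) = (0.80476, 40.464). Then |RD| = |D − R| = 40.472.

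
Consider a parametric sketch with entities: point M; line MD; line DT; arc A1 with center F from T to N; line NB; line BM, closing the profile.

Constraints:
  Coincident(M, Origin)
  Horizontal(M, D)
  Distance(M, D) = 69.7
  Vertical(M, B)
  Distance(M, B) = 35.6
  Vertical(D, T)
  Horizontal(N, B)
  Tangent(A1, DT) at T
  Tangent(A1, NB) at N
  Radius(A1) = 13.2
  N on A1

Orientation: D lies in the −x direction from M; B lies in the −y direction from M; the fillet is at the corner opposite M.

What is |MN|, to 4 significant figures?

66.78

M is at the origin; MD is horizontal with |MD| = 69.7 and D on the −x side, so D = (-69.70, 0.000). M and B share the same x with |MB| = 35.6 and B on the −y side, so B = (0.000, -35.60). The virtual corner opposite M is at (-69.70, -35.60). The tangent condition forces FT to be normal to DT and the tangent condition forces FN to be normal to NB, with radius 13.2, so the center F sits 13.2 in from both sides at F = (-56.50, -22.40). That places the tangent points at T = (-69.70, -22.40) on DT and N = (-56.50, -35.60) on NB. Then |MN| = |N − M| = 66.78.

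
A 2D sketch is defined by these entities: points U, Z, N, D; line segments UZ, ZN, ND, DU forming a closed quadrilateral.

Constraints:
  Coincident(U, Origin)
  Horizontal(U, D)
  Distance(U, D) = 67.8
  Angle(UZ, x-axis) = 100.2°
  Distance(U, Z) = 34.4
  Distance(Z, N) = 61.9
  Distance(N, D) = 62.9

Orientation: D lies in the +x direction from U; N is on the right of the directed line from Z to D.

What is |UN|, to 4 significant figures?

27.83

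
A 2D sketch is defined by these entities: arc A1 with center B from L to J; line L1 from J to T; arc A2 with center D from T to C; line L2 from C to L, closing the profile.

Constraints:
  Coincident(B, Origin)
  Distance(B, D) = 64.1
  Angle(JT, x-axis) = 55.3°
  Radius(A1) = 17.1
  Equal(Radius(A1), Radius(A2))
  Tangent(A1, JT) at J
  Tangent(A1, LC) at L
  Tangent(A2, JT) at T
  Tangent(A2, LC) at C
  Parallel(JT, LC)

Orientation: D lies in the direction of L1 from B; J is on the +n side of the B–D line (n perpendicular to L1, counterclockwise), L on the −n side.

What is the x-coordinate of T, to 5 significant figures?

22.432

Tangency of A1 to both parallel lines with radius 17.1 puts J and L at B ± 17.1·n: J = (-14.059, 9.7347), L = (14.059, -9.7347). Equal radii place T and C the same way about D: T = D + 17.1·n = (22.432, 62.434), C = D − 17.1·n = (50.549, 42.965). So T.x = 22.432.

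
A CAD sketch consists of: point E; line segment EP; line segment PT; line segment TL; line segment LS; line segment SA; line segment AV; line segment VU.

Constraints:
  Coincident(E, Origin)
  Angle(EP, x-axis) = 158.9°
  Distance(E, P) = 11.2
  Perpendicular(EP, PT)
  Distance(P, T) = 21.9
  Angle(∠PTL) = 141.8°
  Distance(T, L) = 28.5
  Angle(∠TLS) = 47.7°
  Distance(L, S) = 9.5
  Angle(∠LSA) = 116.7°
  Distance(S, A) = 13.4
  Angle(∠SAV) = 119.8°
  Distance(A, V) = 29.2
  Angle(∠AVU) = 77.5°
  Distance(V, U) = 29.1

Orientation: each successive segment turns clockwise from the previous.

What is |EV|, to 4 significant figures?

48.81

E is at the origin; EP runs at 158.9° with length 11.2, so P = (-10.45, 4.032). The perpendicularity gives PT at right angles to EP, so PT runs at 68.90°; with |PT| = 21.9, T = (-2.565, 24.46). ∠PTL = 141.8° gives TL at 30.70° from the x-axis; with |TL| = 28.5, L = (21.94, 39.01). ∠TLS = 47.7° gives LS at -101.6° from the x-axis; with |LS| = 9.5, S = (20.03, 29.71). ∠LSA = 116.7° gives SA at -164.9° from the x-axis; with |SA| = 13.4, A = (7.093, 26.22). ∠SAV = 119.8° gives AV at 134.9° from the x-axis; with |AV| = 29.2, V = (-13.52, 46.90). Then |EV| = |V − E| = 48.81.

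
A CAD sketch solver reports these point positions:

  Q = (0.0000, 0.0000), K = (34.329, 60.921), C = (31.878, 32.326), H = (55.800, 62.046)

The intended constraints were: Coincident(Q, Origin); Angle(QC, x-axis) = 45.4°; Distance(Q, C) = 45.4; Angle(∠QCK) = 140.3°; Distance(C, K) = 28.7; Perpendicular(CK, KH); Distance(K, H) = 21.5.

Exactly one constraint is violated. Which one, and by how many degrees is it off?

Perpendicular(CK, KH) — off by 7.90°.

Q = (0.00, 0.00) ✓; QC at 45.40° ✓; |QC| = 45.40 ✓; ∠QCK = 140.3° ✓; |CK| = 28.70 ✓; ∠(CK, KH) = 82.10° ✗; |KH| = 21.50 ✓.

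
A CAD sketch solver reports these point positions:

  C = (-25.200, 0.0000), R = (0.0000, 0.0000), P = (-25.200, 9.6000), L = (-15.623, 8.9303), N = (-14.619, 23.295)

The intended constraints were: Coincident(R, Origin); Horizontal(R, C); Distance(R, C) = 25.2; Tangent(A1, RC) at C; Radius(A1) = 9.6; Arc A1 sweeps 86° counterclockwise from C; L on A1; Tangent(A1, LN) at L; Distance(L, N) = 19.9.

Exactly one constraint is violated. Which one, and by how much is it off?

Distance(L, N) = 19.9 — off by 5.50.

R = (0.00, 0.00) ✓; R.y = 0.00, C.y = 0.00 ✓; |RC| = 25.20 ✓; ∠(PC, CR) = 90.00° ✓; |PC| = 9.600 ✓; bearing(P→L) − bearing(P→C) = 86.00° ✓; |PL| = 9.600 ✓; ∠(PL, LN) = 90.00° ✓; |LN| = 14.40 ✗.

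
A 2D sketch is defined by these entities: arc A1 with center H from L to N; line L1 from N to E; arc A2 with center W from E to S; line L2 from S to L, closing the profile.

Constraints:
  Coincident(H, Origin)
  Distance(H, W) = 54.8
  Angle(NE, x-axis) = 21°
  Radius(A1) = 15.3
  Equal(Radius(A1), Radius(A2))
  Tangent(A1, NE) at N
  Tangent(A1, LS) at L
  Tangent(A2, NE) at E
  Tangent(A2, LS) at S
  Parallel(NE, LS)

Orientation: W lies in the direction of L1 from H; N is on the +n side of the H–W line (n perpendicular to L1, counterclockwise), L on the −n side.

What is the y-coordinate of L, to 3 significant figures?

-14.3

The slot axis is L1's direction at 21.0°, so u = (cos 21.0°, sin 21.0°) = (0.934, 0.358) and n = (−sin 21.0°, cos 21.0°) = (-0.358, 0.934). H is at the origin and W lies 54.8 along u from H, so W = 54.8·u = (51.2, 19.6). Tangency of A1 to both parallel lines with radius 15.3 puts N and L at H ± 15.3·n: N = (-5.48, 14.3), L = (5.48, -14.3). So L.y = -14.3.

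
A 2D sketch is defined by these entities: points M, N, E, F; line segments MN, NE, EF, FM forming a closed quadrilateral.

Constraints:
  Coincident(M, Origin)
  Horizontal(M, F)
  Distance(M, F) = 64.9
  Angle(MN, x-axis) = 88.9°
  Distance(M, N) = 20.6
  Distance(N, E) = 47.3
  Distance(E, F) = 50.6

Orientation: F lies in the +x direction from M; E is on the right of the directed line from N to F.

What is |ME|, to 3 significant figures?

29.9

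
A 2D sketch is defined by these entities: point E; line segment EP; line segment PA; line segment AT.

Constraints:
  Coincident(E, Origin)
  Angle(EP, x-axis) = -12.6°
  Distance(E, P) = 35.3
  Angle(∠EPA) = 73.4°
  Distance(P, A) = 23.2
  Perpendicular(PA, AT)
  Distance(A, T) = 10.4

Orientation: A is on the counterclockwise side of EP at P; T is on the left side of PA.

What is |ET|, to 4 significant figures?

26.85

E is at the origin; EP runs at -12.6° with length 35.3, so P = 35.3·(cos -12.6°, sin -12.6°) = (34.45, -7.700). ∠EPA = 73.4°, so PA runs at -12.6° + (180° − 73.4°) = 94.00° from the x-axis; with |PA| = 23.2, A = P + 23.2·(cos 94.00°, sin 94.00°) = (32.83, 15.44). PA ⟂ AT; with |AT| = 10.4 on the left of PA, T = A + 10.4·(-0.9976, -0.06976) = (22.46, 14.72). Then |ET| = |T − E| = 26.85.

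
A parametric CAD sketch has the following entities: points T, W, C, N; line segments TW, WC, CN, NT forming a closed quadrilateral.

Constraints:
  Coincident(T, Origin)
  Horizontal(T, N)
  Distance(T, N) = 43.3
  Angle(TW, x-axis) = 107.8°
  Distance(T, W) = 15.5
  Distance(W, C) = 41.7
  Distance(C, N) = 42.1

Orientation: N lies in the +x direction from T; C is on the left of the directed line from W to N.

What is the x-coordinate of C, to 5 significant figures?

28.808

Checks: T = (0.00, 0.00) ✓; |WC| = 41.70 ✓; |CN| = 42.10 ✓.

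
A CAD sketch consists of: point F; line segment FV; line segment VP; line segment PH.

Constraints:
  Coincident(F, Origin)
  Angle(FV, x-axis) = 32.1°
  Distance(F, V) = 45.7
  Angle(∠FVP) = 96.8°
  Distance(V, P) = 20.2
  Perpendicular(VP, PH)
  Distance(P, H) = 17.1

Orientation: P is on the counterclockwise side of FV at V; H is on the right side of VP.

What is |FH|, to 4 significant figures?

67.52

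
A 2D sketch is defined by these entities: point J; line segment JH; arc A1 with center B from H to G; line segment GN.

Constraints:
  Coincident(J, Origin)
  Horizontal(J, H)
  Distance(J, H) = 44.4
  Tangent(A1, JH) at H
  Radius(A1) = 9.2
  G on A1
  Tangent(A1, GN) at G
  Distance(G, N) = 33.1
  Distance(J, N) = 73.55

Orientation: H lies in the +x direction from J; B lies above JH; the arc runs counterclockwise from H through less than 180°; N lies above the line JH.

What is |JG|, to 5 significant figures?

53.595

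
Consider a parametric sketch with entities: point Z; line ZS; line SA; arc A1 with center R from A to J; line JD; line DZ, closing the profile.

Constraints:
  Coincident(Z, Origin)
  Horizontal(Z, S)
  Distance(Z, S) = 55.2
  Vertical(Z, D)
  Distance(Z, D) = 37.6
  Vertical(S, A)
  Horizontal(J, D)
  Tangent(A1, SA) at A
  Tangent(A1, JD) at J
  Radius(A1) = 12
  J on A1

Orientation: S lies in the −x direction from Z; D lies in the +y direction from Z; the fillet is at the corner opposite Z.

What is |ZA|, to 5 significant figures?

60.847

Z is at the origin; ZS is horizontal with |ZS| = 55.2 and S on the −x side, so S = (-55.200, 0.0000). Z and D share the same x with |ZD| = 37.6 and D on the +y side, so D = (0.0000, 37.600). The virtual corner opposite Z is at (-55.200, 37.600). Tangency of A1 to SA means the radius RA is perpendicular to SA and A1 meets JD tangentially, so RJ is at right angles to JD, with radius 12.0, so the center R sits 12.0 in from both sides at R = (-43.200, 25.600). That places the tangent points at A = (-55.200, 25.600) on SA and J = (-43.200, 37.600) on JD. Then |ZA| = |A − Z| = 60.847.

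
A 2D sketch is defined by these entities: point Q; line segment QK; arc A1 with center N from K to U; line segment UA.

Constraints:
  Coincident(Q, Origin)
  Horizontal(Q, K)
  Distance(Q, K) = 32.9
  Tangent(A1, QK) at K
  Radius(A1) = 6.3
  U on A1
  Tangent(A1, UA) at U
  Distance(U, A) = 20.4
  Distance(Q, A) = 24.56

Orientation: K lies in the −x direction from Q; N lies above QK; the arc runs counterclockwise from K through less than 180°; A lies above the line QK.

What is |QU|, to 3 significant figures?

28.0

Q is at the origin; Q and K share the same y with |QK| = 32.9 and K on the −x side, so K = (-32.9, 0.00). The tangent condition forces NK to be normal to QK, so N = K + (0, 6.3) = (-32.9, 6.30). Since NU ⟂ UA (tangency), |NA| = √(6.3² + 20.4²) = 21.4 regardless of where U sits on A1. So A lies on both circle(Q, 24.56) and circle(N, 21.4); the above-QK intersection is A = (-15.7, 18.9). U is the foot of the tangent from A: U = (-27.8, 2.54).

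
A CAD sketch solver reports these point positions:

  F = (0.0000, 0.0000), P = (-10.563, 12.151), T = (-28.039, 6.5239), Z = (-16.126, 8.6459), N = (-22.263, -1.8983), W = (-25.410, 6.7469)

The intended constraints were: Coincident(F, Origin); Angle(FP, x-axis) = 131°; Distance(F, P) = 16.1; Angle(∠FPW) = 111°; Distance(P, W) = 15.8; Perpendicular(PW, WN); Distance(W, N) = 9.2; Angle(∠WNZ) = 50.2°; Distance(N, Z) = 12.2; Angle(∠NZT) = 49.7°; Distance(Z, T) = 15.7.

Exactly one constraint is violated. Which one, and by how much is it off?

Distance(Z, T) = 15.7 — off by 3.60.

F = (0.00, 0.00) ✓; FP at 131.0° ✓; |FP| = 16.10 ✓; ∠FPW = 111.0° ✓; |PW| = 15.80 ✓; ∠(PW, WN) = 90.00° ✓; |WN| = 9.200 ✓; ∠WNZ = 50.20° ✓; |NZ| = 12.20 ✓; ∠NZT = 49.70° ✓; |ZT| = 12.10 ✗.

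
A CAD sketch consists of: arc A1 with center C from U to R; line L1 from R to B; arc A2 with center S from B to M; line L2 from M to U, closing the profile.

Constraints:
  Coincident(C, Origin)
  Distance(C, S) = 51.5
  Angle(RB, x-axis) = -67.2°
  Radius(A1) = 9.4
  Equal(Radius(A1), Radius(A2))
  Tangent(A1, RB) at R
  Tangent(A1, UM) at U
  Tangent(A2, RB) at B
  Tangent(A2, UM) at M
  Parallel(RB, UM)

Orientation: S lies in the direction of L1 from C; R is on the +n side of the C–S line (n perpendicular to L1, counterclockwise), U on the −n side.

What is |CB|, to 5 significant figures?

52.351

Tangency of A1 to both parallel lines with radius 9.4 puts R and U at C ± 9.4·n: R = (8.6655, 3.6426), U = (-8.6655, -3.6426). Equal radii place B and M the same way about S: B = S + 9.4·n = (28.623, -43.833), M = S − 9.4·n = (11.292, -51.119). Then |CB| = |B − C| = 52.351.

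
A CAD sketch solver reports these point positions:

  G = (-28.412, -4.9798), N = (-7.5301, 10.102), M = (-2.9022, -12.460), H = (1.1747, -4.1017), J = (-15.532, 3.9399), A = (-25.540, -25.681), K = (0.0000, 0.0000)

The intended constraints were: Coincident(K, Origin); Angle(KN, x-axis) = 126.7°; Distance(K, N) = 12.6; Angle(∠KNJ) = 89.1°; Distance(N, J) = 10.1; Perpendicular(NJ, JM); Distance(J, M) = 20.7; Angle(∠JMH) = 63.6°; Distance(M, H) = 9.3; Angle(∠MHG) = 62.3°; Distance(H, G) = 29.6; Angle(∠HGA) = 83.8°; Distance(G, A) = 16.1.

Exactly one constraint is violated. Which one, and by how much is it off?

Distance(G, A) = 16.1 — off by 4.80.

K = (0.00, 0.00) ✓; KN at 126.7° ✓; |KN| = 12.60 ✓; ∠KNJ = 89.10° ✓; |NJ| = 10.10 ✓; ∠(NJ, JM) = 90.00° ✓; |JM| = 20.70 ✓; ∠JMH = 63.60° ✓; |MH| = 9.300 ✓; ∠MHG = 62.30° ✓; |HG| = 29.60 ✓; ∠HGA = 83.80° ✓; |GA| = 20.90 ✗.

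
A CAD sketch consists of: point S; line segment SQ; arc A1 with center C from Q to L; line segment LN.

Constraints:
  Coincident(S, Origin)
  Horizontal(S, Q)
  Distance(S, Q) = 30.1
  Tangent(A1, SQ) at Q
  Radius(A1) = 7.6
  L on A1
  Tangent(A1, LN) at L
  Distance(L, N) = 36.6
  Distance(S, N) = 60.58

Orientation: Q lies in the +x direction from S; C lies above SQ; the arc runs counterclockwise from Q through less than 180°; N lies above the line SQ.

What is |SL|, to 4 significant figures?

38.17

S is at the origin; S and Q share the same y with |SQ| = 30.1 and Q on the +x side, so Q = (30.10, 0.000). Since A1 is tangent to SQ there, CQ ⟂ SQ, so C = Q + (0, 7.6) = (30.10, 7.600). Since CL ⟂ LN (tangency), |CN| = √(7.6² + 36.6²) = 37.38 regardless of where L sits on A1. So N lies on both circle(S, 60.58) and circle(C, 37.38); the above-SQ intersection is N = (42.98, 42.69). L is the foot of the tangent from N: L = (37.62, 6.486).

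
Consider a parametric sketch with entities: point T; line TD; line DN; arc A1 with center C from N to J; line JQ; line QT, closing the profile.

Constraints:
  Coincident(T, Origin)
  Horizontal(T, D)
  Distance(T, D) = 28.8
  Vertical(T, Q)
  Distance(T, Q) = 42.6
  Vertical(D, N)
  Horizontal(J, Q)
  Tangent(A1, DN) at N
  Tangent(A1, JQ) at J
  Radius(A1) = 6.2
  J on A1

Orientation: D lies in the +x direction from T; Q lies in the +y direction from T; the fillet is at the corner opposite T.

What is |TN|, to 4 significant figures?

46.42

T is at the origin; T and D share the same y with |TD| = 28.8 and D on the +x side, so D = (28.80, 0.000). TQ is vertical with |TQ| = 42.6 and Q on the +y side, so Q = (0.000, 42.60). The virtual corner opposite T is at (28.80, 42.60). A1 meets DN tangentially, so CN is at right angles to DN and since A1 is tangent to JQ there, CJ ⟂ JQ, with radius 6.2, so the center C sits 6.2 in from both sides at C = (22.60, 36.40). That places the tangent points at N = (28.80, 36.40) on DN and J = (22.60, 42.60) on JQ. Then |TN| = |N − T| = 46.42.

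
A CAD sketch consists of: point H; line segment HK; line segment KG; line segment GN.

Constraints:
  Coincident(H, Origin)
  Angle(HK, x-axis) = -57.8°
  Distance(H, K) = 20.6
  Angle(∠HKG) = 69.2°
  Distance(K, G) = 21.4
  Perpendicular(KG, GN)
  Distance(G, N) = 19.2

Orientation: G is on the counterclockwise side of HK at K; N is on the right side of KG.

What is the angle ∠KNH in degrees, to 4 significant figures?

27.99°

∠HKG = 69.2°, so KG runs at -57.8° + (180° − 69.2°) = 53.00° from the x-axis; with |KG| = 21.4, G = K + 21.4·(cos 53.00°, sin 53.00°) = (23.86, -0.3408). KG ⟂ GN; with |GN| = 19.2 on the right of KG, N = G + 19.2·(0.7986, -0.6018) = (39.19, -11.90). Then cos ∠KNH = NK·NH / (|NK||NH|), giving 27.99°.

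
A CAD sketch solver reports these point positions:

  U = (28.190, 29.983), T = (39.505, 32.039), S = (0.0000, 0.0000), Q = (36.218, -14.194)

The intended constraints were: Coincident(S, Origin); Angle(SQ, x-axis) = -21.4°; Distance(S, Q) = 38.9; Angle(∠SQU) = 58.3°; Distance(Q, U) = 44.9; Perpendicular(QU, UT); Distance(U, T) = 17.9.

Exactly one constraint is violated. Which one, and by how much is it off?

Distance(U, T) = 17.9 — off by 6.40.

S = (0.00, 0.00) ✓; SQ at -21.40° ✓; |SQ| = 38.90 ✓; ∠SQU = 58.30° ✓; |QU| = 44.90 ✓; ∠(QU, UT) = 90.00° ✓; |UT| = 11.50 ✗.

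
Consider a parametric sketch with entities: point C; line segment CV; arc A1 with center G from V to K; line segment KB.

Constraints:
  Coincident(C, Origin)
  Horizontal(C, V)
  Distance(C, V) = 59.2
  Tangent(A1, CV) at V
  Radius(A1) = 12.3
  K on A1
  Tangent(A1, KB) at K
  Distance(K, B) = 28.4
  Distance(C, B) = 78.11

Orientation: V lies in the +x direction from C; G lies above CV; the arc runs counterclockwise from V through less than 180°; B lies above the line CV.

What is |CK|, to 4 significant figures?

72.76

Checks: |GK| = 12.30 ✓; ∠(GK, KB) = 90.00° ✓; |KB| = 28.40 ✓; |CB| = 78.11 ✓.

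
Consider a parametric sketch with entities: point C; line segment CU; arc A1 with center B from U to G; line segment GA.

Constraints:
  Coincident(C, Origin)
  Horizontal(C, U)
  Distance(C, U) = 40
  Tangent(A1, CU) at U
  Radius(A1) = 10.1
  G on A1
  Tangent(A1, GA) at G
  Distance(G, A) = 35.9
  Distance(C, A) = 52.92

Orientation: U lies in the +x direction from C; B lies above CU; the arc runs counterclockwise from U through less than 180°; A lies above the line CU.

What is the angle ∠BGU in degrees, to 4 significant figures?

27.33°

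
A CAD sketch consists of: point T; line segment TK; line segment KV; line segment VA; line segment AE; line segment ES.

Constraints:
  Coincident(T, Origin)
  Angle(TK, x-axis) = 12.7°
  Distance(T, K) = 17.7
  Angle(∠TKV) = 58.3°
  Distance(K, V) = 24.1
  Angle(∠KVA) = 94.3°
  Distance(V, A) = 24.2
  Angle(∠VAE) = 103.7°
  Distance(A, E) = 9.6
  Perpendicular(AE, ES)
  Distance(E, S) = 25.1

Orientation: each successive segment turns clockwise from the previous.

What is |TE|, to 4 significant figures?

14.18

∠KVA = 94.3° gives VA at 165.3° from the x-axis; with |VA| = 24.2, A = (-13.99, -12.75). ∠VAE = 103.7° gives AE at 89.00° from the x-axis; with |AE| = 9.6, E = (-13.82, -3.156). Then |TE| = |E − T| = 14.18.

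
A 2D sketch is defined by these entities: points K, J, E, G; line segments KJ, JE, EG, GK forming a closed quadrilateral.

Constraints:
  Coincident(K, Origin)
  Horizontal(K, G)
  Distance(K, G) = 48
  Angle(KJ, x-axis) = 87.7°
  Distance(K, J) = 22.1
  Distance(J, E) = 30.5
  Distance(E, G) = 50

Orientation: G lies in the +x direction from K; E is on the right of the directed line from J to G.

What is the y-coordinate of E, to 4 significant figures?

-8.339

K is at the origin; KG is horizontal with |KG| = 48.0 and G in +x, so G = (48.0, 0). KJ runs at 87.7° with |KJ| = 22.1, so J = (0.8869, 22.08). E is determined by |JE| = 30.5 and |EG| = 50.0 together: it lies at the intersection of circle(J, 30.5) and circle(G, 50.0). With |JG| = 52.03, the foot of the radical line on JG is 10.93 from J and the perpendicular offset is √(30.5² − 10.93²) = 28.47. Taking the right-of-JG solution: E = (-1.300, -8.339).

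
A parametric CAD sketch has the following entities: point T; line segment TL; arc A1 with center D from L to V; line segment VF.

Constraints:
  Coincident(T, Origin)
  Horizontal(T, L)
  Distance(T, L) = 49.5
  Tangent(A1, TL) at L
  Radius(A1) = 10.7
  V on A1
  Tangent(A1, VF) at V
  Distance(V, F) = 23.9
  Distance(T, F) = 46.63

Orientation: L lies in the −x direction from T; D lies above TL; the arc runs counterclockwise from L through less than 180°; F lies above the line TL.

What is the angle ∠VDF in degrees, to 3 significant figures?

65.9°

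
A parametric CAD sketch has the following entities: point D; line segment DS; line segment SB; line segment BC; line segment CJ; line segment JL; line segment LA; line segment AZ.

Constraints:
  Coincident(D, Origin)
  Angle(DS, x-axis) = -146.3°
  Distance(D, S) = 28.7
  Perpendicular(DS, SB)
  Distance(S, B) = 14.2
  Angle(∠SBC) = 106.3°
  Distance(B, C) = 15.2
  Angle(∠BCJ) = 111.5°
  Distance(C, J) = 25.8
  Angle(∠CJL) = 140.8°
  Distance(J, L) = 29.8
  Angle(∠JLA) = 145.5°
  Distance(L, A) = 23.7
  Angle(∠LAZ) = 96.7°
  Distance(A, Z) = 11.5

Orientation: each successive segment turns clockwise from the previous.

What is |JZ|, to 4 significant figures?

49.90

D is at the origin; DS runs at -146.3° with length 28.7, so S = (-23.88, -15.92). DS is perpendicular to SB, so SB runs at 123.7°; with |SB| = 14.2, B = (-31.76, -4.110). ∠SBC = 106.3° gives BC at 50.00° from the x-axis; with |BC| = 15.2, C = (-21.99, 7.534). ∠BCJ = 111.5° gives CJ at -18.50° from the x-axis; with |CJ| = 25.8, J = (2.481, -0.6529). ∠CJL = 140.8° gives JL at -57.70° from the x-axis; with |JL| = 29.8, L = (18.40, -25.84). ∠JLA = 145.5° gives LA at -92.20° from the x-axis; with |LA| = 23.7, A = (17.50, -49.52). ∠LAZ = 96.7° gives AZ at -175.5° from the x-axis; with |AZ| = 11.5, Z = (6.031, -50.43). Then |JZ| = |Z − J| = 49.90.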